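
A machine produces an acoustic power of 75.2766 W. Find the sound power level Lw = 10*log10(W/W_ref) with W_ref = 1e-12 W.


W / W_ref = 75.2766 / 1e-12 = 7.52766e+13
Lw = 10 * log10(7.52766e+13) = 138.77 dB


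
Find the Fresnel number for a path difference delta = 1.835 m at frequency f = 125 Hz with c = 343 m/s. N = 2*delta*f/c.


N = 2*delta*f/c = 2*delta/lambda, where lambda = c/f
lambda = 343 / 125 = 2.744 m
N = 2 * 1.835 / 2.744 = 1.3375


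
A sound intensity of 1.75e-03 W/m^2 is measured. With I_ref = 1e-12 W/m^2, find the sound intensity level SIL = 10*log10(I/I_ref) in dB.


I / I_ref = 1.75e-03 / 1e-12 = 1.75e+09
SIL = 10 * log10(1.75e+09) = 92.43 dB


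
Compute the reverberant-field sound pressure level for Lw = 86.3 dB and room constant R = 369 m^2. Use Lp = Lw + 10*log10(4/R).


4/R = 4/369 = 0.0108401
Lp = 86.3 + 10*log10(0.0108401) = 66.65 dB


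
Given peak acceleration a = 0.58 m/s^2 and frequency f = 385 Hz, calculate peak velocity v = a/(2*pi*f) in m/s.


omega = 2*pi*f = 2*pi*385 = 2419.03 rad/s
v = a / omega = 0.58 / 2419.03 = 0.00023977 m/s


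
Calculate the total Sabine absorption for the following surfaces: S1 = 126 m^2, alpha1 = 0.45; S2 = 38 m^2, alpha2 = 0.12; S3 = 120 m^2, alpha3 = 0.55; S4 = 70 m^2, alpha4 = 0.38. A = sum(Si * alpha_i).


126 * 0.45 = 56.7
38 * 0.12 = 4.56
120 * 0.55 = 66
70 * 0.38 = 26.6
A_total = 56.7 + 4.56 + 66 + 26.6 = 153.86 m^2


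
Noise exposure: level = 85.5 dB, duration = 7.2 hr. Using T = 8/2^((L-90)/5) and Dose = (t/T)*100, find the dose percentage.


T_allowed = 8 / 2^((85.5 - 90)/5) = 14.9285 hr
Dose = 7.2 / 14.9285 * 100 = 48.23 %


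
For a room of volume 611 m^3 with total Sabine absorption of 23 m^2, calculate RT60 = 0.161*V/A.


RT60 = 0.161 * 611 / 23 = 4.277 s


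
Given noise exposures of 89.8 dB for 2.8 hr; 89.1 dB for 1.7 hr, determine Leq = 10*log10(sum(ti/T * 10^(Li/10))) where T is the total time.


T_total = 2.8 + 1.7 = 4.5 hr
(2.8/4.5) * 10^(89.8/10) = 5.94218e+08
(1.7/4.5) * 10^(89.1/10) = 3.07069e+08
Sum = 5.94218e+08 + 3.07069e+08 = 9.01287e+08
Leq = 10*log10(9.01287e+08) = 89.549 dB


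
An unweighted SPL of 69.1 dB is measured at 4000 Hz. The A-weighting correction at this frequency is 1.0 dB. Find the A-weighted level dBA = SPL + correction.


A-weighting table: 4000 Hz -> 1.0 dB correction
SPL_A = SPL + correction = 69.1 + (1.0) = 70.1 dBA


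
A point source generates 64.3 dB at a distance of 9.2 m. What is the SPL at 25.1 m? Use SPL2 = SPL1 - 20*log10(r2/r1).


r2/r1 = 25.1/9.2 = 2.72826
Correction = 20*log10(2.72826) = 8.71772 dB
SPL2 = 64.3 - 8.71772 = 55.582 dB


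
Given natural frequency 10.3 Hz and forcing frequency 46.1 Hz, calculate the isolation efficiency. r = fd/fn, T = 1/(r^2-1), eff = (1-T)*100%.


r = 46.1 / 10.3 = 4.47573
r^2 - 1 = 4.47573^2 - 1 = 19.0322
T = 1/19.0322 = 0.0525425
Efficiency = (1 - 0.0525425)*100 = 94.746 %


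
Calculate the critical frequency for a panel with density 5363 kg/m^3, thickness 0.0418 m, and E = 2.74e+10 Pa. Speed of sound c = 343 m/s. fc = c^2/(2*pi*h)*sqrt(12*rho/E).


12*rho/E = 12*5363/2.74e+10 = 2.34876e-06
sqrt(12*rho/E) = sqrt(2.34876e-06) = 0.00153257
c^2/(2*pi*h) = 343^2/(2*pi*0.0418) = 447953
fc = 447953 * 0.00153257 = 686.52 Hz


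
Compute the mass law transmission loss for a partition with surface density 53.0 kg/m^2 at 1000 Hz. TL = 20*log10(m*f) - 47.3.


m * f = 53.0 * 1000 = 53000
20*log10(53000) = 94.4855 dB
TL = 94.4855 - 47.3 = 47.186 dB


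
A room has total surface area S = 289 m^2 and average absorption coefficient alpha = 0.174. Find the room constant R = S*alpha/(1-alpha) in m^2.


R = 289 * 0.174 / (1 - 0.174) = 60.879 m^2


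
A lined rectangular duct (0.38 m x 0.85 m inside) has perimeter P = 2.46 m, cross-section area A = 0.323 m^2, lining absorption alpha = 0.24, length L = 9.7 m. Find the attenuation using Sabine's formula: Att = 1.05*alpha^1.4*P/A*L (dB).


alpha^1.4 = 0.24^1.4 = 0.135611
Attenuation rate = 1.05 * alpha^1.4 * P / A
= 1.05 * 0.135611 * 2.46 / 0.323 = 1.08447 dB/m
Total Att = 1.08447 * 9.7 = 10.519 dB


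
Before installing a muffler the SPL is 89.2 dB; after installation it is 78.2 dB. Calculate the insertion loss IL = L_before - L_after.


Insertion loss = SPL without muffler - SPL with muffler
IL = 89.2 - 78.2 = 11 dB


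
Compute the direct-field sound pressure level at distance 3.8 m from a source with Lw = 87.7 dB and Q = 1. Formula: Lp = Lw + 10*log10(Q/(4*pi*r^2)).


4*pi*r^2 = 4*pi*3.8^2 = 181.458 m^2
Q / (4*pi*r^2) = 1 / 181.458 = 0.00551092
Lp = 87.7 + 10*log10(0.00551092) = 65.112 dB


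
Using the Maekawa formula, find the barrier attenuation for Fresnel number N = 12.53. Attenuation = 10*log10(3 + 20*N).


3 + 20*N = 3 + 20*12.53 = 253.6
Att = 10*log10(253.6) = 24.041 dB


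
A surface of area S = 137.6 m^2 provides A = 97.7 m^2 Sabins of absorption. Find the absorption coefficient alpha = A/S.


Absorption coefficient = absorbed power / incident power
alpha = A / S = 97.7 / 137.6 = 0.71003


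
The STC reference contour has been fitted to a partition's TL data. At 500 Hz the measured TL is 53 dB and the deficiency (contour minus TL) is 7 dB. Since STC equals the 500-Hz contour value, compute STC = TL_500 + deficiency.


By ASTM E413, STC = value of the fitted reference contour at 500 Hz.
Contour value at 500 Hz = TL_500 + deficiency = 53 + 7 = 60
STC = 60


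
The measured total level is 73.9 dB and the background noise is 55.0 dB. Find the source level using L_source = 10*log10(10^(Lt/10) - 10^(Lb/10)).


10^(73.9/10) = 2.45471e+07
10^(55.0/10) = 316228
Difference = 2.45471e+07 - 316228 = 2.42309e+07
L_source = 10*log10(2.42309e+07) = 73.844 dB


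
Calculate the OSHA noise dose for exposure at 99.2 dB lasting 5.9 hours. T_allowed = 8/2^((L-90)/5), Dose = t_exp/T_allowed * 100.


T_allowed = 8 / 2^((99.2 - 90)/5) = 2.23457 hr
Dose = 5.9 / 2.23457 * 100 = 264.03 %


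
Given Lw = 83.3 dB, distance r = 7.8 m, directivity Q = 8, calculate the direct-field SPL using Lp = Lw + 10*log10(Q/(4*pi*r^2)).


4*pi*r^2 = 4*pi*7.8^2 = 764.538 m^2
Q / (4*pi*r^2) = 8 / 764.538 = 0.0104638
Lp = 83.3 + 10*log10(0.0104638) = 63.497 dB


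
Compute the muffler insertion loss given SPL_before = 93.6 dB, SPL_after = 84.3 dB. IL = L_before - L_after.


Insertion loss = SPL without muffler - SPL with muffler
IL = 93.6 - 84.3 = 9.3 dB


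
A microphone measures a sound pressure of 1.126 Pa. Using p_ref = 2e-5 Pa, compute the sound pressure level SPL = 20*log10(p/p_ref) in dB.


p / p_ref = 1.126 / 2e-5 = 56300
SPL = 20 * log10(56300) = 95.01 dB


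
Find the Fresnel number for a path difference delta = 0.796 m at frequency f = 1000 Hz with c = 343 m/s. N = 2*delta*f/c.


N = 2*delta*f/c = 2*delta/lambda, where lambda = c/f
lambda = 343 / 1000 = 0.343 m
N = 2 * 0.796 / 0.343 = 4.6414


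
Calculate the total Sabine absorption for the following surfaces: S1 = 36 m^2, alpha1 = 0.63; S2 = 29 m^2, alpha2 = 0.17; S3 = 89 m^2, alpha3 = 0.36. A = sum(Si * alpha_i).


36 * 0.63 = 22.68
29 * 0.17 = 4.93
89 * 0.36 = 32.04
A_total = 22.68 + 4.93 + 32.04 = 59.65 m^2


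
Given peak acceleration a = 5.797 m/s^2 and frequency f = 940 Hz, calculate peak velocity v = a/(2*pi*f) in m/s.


omega = 2*pi*f = 2*pi*940 = 5906.19 rad/s
v = a / omega = 5.797 / 5906.19 = 0.00098151 m/s


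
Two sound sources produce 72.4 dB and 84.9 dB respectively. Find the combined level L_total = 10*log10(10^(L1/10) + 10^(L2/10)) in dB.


10^(72.4/10) = 1.7378e+07
10^(84.9/10) = 3.0903e+08
Sum = 1.7378e+07 + 3.0903e+08 = 3.26408e+08
L_total = 10*log10(3.26408e+08) = 85.138 dB


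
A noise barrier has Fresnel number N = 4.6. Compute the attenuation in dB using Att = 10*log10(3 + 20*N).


3 + 20*N = 3 + 20*4.6 = 95
Att = 10*log10(95) = 19.777 dB


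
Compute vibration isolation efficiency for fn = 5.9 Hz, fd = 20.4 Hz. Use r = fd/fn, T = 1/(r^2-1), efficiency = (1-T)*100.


r = 20.4 / 5.9 = 3.45763
r^2 - 1 = 3.45763^2 - 1 = 10.9552
T = 1/10.9552 = 0.0912809
Efficiency = (1 - 0.0912809)*100 = 90.872 %


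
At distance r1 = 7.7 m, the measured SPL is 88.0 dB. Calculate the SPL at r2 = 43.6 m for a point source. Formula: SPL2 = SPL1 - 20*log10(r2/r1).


r2/r1 = 43.6/7.7 = 5.66234
Correction = 20*log10(5.66234) = 15.0599 dB
SPL2 = 88.0 - 15.0599 = 72.94 dB


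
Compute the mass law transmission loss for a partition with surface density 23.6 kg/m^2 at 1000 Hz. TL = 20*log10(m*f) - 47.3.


m * f = 23.6 * 1000 = 23600
20*log10(23600) = 87.4582 dB
TL = 87.4582 - 47.3 = 40.158 dB


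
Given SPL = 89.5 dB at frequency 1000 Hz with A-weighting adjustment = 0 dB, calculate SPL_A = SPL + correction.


A-weighting table: 1000 Hz -> 0 dB correction
SPL_A = SPL + correction = 89.5 + (0) = 89.5 dBA


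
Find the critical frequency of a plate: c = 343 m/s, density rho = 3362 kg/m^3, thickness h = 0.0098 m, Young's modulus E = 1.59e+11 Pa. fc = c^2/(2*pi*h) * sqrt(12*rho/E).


12*rho/E = 12*3362/1.59e+11 = 2.53736e-07
sqrt(12*rho/E) = sqrt(2.53736e-07) = 0.000503722
c^2/(2*pi*h) = 343^2/(2*pi*0.0098) = 1.91066e+06
fc = 1.91066e+06 * 0.000503722 = 962.44 Hz


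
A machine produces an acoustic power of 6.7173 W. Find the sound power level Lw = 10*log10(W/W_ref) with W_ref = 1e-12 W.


W / W_ref = 6.7173 / 1e-12 = 6.7173e+12
Lw = 10 * log10(6.7173e+12) = 128.27 dB


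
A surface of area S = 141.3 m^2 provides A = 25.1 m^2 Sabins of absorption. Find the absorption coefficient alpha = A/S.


Absorption coefficient = absorbed power / incident power
alpha = A / S = 25.1 / 141.3 = 0.17764


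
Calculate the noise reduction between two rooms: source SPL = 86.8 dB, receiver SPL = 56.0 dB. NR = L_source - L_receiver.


NR = L_source - L_receiver (difference between source and receiving room levels)
NR = 86.8 - 56.0 = 30.8 dB


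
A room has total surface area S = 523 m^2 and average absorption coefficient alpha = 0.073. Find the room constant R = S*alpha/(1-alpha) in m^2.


R = 523 * 0.073 / (1 - 0.073) = 41.186 m^2


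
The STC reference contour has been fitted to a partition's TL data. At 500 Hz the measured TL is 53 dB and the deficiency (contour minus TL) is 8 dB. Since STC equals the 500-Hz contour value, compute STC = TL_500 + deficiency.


By ASTM E413, STC = value of the fitted reference contour at 500 Hz.
Contour value at 500 Hz = TL_500 + deficiency = 53 + 8 = 61
STC = 61


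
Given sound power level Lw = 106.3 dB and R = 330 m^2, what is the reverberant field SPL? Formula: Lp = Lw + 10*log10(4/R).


4/R = 4/330 = 0.0121212
Lp = 106.3 + 10*log10(0.0121212) = 87.135 dB


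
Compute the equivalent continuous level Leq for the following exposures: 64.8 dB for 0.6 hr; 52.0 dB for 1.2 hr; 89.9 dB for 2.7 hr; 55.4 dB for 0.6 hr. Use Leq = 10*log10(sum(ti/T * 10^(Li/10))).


T_total = 0.6 + 1.2 + 2.7 + 0.6 = 5.1 hr
(0.6/5.1) * 10^(64.8/10) = 355288
(1.2/5.1) * 10^(52.0/10) = 37291.6
(2.7/5.1) * 10^(89.9/10) = 5.17361e+08
(0.6/5.1) * 10^(55.4/10) = 40792.6
Sum = 355288 + 37291.6 + 5.17361e+08 + 40792.6 = 5.17794e+08
Leq = 10*log10(5.17794e+08) = 87.142 dB


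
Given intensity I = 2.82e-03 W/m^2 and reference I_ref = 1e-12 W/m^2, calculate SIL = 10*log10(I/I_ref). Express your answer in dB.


I / I_ref = 2.82e-03 / 1e-12 = 2.82e+09
SIL = 10 * log10(2.82e+09) = 94.502 dB


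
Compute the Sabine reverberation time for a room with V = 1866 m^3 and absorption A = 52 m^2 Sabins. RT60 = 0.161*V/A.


RT60 = 0.161 * 1866 / 52 = 5.7774 s


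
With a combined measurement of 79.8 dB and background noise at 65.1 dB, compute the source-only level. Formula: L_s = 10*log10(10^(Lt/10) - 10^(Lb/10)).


10^(79.8/10) = 9.54993e+07
10^(65.1/10) = 3.23594e+06
Difference = 9.54993e+07 - 3.23594e+06 = 9.22634e+07
L_source = 10*log10(9.22634e+07) = 79.65 dB


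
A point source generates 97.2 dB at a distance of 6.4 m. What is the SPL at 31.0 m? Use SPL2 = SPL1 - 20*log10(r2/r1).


r2/r1 = 31.0/6.4 = 4.84375
Correction = 20*log10(4.84375) = 13.7036 dB
SPL2 = 97.2 - 13.7036 = 83.496 dB


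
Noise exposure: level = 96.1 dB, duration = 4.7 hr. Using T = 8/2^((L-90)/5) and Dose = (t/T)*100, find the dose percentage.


T_allowed = 8 / 2^((96.1 - 90)/5) = 3.43426 hr
Dose = 4.7 / 3.43426 * 100 = 136.86 %


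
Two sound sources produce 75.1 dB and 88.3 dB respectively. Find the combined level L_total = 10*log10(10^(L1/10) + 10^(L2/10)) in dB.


10^(75.1/10) = 3.23594e+07
10^(88.3/10) = 6.76083e+08
Sum = 3.23594e+07 + 6.76083e+08 = 7.08442e+08
L_total = 10*log10(7.08442e+08) = 88.503 dB


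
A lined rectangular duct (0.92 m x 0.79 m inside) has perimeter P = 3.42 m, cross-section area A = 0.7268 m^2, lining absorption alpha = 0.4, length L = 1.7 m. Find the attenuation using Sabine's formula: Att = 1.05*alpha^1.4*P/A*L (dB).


alpha^1.4 = 0.4^1.4 = 0.277258
Attenuation rate = 1.05 * alpha^1.4 * P / A
= 1.05 * 0.277258 * 3.42 / 0.7268 = 1.36989 dB/m
Total Att = 1.36989 * 1.7 = 2.3288 dB


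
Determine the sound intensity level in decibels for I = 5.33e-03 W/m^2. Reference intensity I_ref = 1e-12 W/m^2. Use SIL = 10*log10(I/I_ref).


I / I_ref = 5.33e-03 / 1e-12 = 5.33e+09
SIL = 10 * log10(5.33e+09) = 97.267 dB


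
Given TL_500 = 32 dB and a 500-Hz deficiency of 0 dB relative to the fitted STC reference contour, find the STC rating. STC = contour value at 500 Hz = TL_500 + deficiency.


By ASTM E413, STC = value of the fitted reference contour at 500 Hz.
Contour value at 500 Hz = TL_500 + deficiency = 32 + 0 = 32
STC = 32


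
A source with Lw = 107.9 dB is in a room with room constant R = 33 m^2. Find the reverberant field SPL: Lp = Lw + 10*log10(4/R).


4/R = 4/33 = 0.121212
Lp = 107.9 + 10*log10(0.121212) = 98.735 dB


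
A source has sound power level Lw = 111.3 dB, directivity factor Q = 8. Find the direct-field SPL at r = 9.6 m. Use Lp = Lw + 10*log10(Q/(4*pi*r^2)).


4*pi*r^2 = 4*pi*9.6^2 = 1158.12 m^2
Q / (4*pi*r^2) = 8 / 1158.12 = 0.00690775
Lp = 111.3 + 10*log10(0.00690775) = 89.693 dB


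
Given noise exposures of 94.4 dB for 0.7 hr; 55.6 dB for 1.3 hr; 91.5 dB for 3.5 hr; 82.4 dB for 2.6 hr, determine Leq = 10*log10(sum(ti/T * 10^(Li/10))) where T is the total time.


T_total = 0.7 + 1.3 + 3.5 + 2.6 = 8.1 hr
(0.7/8.1) * 10^(94.4/10) = 2.3802e+08
(1.3/8.1) * 10^(55.6/10) = 58271.8
(3.5/8.1) * 10^(91.5/10) = 6.10356e+08
(2.6/8.1) * 10^(82.4/10) = 5.57813e+07
Sum = 2.3802e+08 + 58271.8 + 6.10356e+08 + 5.57813e+07 = 9.04216e+08
Leq = 10*log10(9.04216e+08) = 89.563 dB


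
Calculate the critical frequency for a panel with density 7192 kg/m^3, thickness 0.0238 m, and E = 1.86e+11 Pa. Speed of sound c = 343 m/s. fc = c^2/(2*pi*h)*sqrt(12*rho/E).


12*rho/E = 12*7192/1.86e+11 = 4.64e-07
sqrt(12*rho/E) = sqrt(4.64e-07) = 0.000681175
c^2/(2*pi*h) = 343^2/(2*pi*0.0238) = 786740
fc = 786740 * 0.000681175 = 535.91 Hz


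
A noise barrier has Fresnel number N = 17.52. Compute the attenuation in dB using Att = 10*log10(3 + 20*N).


3 + 20*N = 3 + 20*17.52 = 353.4
Att = 10*log10(353.4) = 25.483 dB


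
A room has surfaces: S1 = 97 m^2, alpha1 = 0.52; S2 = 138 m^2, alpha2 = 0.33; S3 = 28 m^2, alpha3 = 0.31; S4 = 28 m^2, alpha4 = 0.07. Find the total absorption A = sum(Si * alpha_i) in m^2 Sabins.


97 * 0.52 = 50.44
138 * 0.33 = 45.54
28 * 0.31 = 8.68
28 * 0.07 = 1.96
A_total = 50.44 + 45.54 + 8.68 + 1.96 = 106.62 m^2


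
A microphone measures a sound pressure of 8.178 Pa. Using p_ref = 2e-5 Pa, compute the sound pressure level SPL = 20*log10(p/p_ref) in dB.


p / p_ref = 8.178 / 2e-5 = 408900
SPL = 20 * log10(408900) = 112.23 dB


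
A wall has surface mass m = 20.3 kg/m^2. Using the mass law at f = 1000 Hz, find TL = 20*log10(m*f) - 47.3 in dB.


m * f = 20.3 * 1000 = 20300
20*log10(20300) = 86.1499 dB
TL = 86.1499 - 47.3 = 38.85 dB


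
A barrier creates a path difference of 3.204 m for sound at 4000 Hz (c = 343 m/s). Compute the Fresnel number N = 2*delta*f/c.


N = 2*delta*f/c = 2*delta/lambda, where lambda = c/f
lambda = 343 / 4000 = 0.08575 m
N = 2 * 3.204 / 0.08575 = 74.729


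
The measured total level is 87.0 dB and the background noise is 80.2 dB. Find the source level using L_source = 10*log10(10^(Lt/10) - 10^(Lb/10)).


10^(87.0/10) = 5.01187e+08
10^(80.2/10) = 1.04713e+08
Difference = 5.01187e+08 - 1.04713e+08 = 3.96474e+08
L_source = 10*log10(3.96474e+08) = 85.982 dB


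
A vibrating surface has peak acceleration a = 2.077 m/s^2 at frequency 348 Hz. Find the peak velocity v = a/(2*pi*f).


omega = 2*pi*f = 2*pi*348 = 2186.55 rad/s
v = a / omega = 2.077 / 2186.55 = 0.0009499 m/s


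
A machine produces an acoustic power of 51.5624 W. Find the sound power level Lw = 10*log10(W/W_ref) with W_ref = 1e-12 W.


W / W_ref = 51.5624 / 1e-12 = 5.15624e+13
Lw = 10 * log10(5.15624e+13) = 137.12 dB


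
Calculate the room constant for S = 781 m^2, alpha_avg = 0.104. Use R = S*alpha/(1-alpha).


R = 781 * 0.104 / (1 - 0.104) = 90.652 m^2


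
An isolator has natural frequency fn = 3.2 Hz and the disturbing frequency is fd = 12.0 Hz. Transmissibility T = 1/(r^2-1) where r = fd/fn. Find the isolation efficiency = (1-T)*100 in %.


r = 12.0 / 3.2 = 3.75
r^2 - 1 = 3.75^2 - 1 = 13.0625
T = 1/13.0625 = 0.076555
Efficiency = (1 - 0.076555)*100 = 92.344 %


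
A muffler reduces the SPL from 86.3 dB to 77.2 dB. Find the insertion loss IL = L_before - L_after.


Insertion loss = SPL without muffler - SPL with muffler
IL = 86.3 - 77.2 = 9.1 dB


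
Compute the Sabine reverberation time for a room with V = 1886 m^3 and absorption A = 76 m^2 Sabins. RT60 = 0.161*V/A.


RT60 = 0.161 * 1886 / 76 = 3.9953 s


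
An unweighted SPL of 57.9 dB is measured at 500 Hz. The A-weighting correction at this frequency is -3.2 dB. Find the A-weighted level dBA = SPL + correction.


A-weighting table: 500 Hz -> -3.2 dB correction
SPL_A = SPL + correction = 57.9 + (-3.2) = 54.7 dBA


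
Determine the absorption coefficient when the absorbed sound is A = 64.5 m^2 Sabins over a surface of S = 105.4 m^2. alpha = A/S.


Absorption coefficient = absorbed power / incident power
alpha = A / S = 64.5 / 105.4 = 0.61195


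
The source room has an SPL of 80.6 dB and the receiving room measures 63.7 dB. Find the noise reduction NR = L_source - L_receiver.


NR = L_source - L_receiver (difference between source and receiving room levels)
NR = 80.6 - 63.7 = 16.9 dB


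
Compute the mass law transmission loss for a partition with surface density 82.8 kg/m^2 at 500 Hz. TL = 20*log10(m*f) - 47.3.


m * f = 82.8 * 500 = 41400
20*log10(41400) = 92.34 dB
TL = 92.34 - 47.3 = 45.04 dB


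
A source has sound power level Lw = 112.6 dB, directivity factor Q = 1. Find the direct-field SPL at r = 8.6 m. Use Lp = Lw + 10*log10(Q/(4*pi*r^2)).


4*pi*r^2 = 4*pi*8.6^2 = 929.409 m^2
Q / (4*pi*r^2) = 1 / 929.409 = 0.00107595
Lp = 112.6 + 10*log10(0.00107595) = 82.918 dB


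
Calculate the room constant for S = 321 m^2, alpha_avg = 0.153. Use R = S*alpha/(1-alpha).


R = 321 * 0.153 / (1 - 0.153) = 57.985 m^2


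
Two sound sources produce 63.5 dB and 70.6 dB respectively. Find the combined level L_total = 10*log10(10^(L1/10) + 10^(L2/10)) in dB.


10^(63.5/10) = 2.23872e+06
10^(70.6/10) = 1.14815e+07
Sum = 2.23872e+06 + 1.14815e+07 = 1.37202e+07
L_total = 10*log10(1.37202e+07) = 71.374 dB


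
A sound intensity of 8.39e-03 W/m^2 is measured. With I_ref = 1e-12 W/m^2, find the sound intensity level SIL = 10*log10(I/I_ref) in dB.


I / I_ref = 8.39e-03 / 1e-12 = 8.39e+09
SIL = 10 * log10(8.39e+09) = 99.238 dB


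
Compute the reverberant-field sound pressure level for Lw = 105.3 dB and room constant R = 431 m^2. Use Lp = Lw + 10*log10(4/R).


4/R = 4/431 = 0.00928074
Lp = 105.3 + 10*log10(0.00928074) = 84.976 dB


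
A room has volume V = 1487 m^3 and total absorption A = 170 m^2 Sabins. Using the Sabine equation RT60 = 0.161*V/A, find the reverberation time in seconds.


RT60 = 0.161 * 1487 / 170 = 1.4083 s


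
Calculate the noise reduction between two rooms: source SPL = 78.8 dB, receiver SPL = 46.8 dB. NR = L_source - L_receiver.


NR = L_source - L_receiver (difference between source and receiving room levels)
NR = 78.8 - 46.8 = 32 dB


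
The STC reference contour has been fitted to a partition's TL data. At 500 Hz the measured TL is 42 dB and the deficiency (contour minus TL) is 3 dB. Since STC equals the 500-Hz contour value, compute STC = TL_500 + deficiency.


By ASTM E413, STC = value of the fitted reference contour at 500 Hz.
Contour value at 500 Hz = TL_500 + deficiency = 42 + 3 = 45
STC = 45


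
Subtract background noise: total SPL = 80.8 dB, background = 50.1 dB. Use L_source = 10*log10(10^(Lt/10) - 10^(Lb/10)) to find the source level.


10^(80.8/10) = 1.20226e+08
10^(50.1/10) = 102329
Difference = 1.20226e+08 - 102329 = 1.20124e+08
L_source = 10*log10(1.20124e+08) = 80.796 dB


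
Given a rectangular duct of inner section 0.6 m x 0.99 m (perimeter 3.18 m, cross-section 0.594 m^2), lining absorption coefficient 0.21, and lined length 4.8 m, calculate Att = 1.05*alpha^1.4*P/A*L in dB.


alpha^1.4 = 0.21^1.4 = 0.112488
Attenuation rate = 1.05 * alpha^1.4 * P / A
= 1.05 * 0.112488 * 3.18 / 0.594 = 0.632319 dB/m
Total Att = 0.632319 * 4.8 = 3.0351 dB


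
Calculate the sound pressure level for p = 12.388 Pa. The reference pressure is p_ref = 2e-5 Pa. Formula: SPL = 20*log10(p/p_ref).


p / p_ref = 12.388 / 2e-5 = 619400
SPL = 20 * log10(619400) = 115.84 dB


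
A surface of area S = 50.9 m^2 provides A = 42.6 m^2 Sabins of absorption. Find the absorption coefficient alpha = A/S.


Absorption coefficient = absorbed power / incident power
alpha = A / S = 42.6 / 50.9 = 0.83694


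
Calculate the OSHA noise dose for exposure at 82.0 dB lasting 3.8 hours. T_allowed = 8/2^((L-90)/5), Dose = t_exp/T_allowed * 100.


T_allowed = 8 / 2^((82.0 - 90)/5) = 24.2515 hr
Dose = 3.8 / 24.2515 * 100 = 15.669 %


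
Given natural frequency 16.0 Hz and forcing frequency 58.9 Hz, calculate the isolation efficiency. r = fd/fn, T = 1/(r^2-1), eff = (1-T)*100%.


r = 58.9 / 16.0 = 3.68125
r^2 - 1 = 3.68125^2 - 1 = 12.5516
T = 1/12.5516 = 0.0796711
Efficiency = (1 - 0.0796711)*100 = 92.033 %


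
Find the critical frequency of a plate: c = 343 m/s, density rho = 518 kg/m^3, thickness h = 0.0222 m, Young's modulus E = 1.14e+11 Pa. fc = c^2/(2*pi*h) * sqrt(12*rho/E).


12*rho/E = 12*518/1.14e+11 = 5.45263e-08
sqrt(12*rho/E) = sqrt(5.45263e-08) = 0.000233509
c^2/(2*pi*h) = 343^2/(2*pi*0.0222) = 843442
fc = 843442 * 0.000233509 = 196.95 Hz


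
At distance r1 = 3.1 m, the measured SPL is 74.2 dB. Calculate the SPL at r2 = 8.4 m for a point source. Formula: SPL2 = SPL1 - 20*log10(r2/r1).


r2/r1 = 8.4/3.1 = 2.70968
Correction = 20*log10(2.70968) = 8.65836 dB
SPL2 = 74.2 - 8.65836 = 65.542 dB


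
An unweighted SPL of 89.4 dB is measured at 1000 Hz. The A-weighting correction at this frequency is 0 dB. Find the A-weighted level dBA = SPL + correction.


A-weighting table: 1000 Hz -> 0 dB correction
SPL_A = SPL + correction = 89.4 + (0) = 89.4 dBA


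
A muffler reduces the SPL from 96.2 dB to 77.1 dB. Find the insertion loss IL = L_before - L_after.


Insertion loss = SPL without muffler - SPL with muffler
IL = 96.2 - 77.1 = 19.1 dB


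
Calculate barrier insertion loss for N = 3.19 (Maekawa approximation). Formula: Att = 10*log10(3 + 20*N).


3 + 20*N = 3 + 20*3.19 = 66.8
Att = 10*log10(66.8) = 18.248 dB


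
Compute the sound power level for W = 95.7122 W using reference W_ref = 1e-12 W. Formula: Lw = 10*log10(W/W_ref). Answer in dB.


W / W_ref = 95.7122 / 1e-12 = 9.57122e+13
Lw = 10 * log10(9.57122e+13) = 139.81 dB


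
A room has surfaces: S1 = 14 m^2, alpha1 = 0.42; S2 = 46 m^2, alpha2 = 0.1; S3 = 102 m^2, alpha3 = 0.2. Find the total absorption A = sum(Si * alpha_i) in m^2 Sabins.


14 * 0.42 = 5.88
46 * 0.1 = 4.6
102 * 0.2 = 20.4
A_total = 5.88 + 4.6 + 20.4 = 30.88 m^2


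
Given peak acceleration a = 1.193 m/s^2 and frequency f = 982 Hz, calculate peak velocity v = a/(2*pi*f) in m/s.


omega = 2*pi*f = 2*pi*982 = 6170.09 rad/s
v = a / omega = 1.193 / 6170.09 = 0.00019335 m/s


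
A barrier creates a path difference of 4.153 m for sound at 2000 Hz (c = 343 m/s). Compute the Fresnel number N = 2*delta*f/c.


N = 2*delta*f/c = 2*delta/lambda, where lambda = c/f
lambda = 343 / 2000 = 0.1715 m
N = 2 * 4.153 / 0.1715 = 48.431


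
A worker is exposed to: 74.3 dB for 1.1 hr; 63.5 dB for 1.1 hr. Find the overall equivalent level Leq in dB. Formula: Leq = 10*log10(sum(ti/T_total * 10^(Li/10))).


T_total = 1.1 + 1.1 = 2.2 hr
(1.1/2.2) * 10^(74.3/10) = 1.34577e+07
(1.1/2.2) * 10^(63.5/10) = 1.11936e+06
Sum = 1.34577e+07 + 1.11936e+06 = 1.45771e+07
Leq = 10*log10(1.45771e+07) = 71.637 dB


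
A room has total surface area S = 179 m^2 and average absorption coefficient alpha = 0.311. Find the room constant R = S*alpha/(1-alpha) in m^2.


R = 179 * 0.311 / (1 - 0.311) = 80.797 m^2


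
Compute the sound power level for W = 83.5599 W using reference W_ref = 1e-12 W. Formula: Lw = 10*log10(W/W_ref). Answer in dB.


W / W_ref = 83.5599 / 1e-12 = 8.35599e+13
Lw = 10 * log10(8.35599e+13) = 139.22 dB


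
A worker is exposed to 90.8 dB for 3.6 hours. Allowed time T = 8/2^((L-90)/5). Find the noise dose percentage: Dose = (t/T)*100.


T_allowed = 8 / 2^((90.8 - 90)/5) = 7.1602 hr
Dose = 3.6 / 7.1602 * 100 = 50.278 %


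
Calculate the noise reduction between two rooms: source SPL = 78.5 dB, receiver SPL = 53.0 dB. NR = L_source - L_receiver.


NR = L_source - L_receiver (difference between source and receiving room levels)
NR = 78.5 - 53.0 = 25.5 dB


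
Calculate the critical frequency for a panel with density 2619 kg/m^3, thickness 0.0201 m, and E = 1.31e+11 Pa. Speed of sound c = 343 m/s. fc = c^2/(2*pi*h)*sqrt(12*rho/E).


12*rho/E = 12*2619/1.31e+11 = 2.39908e-07
sqrt(12*rho/E) = sqrt(2.39908e-07) = 0.000489804
c^2/(2*pi*h) = 343^2/(2*pi*0.0201) = 931563
fc = 931563 * 0.000489804 = 456.28 Hz


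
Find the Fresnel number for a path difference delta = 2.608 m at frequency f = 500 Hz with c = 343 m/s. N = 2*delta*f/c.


N = 2*delta*f/c = 2*delta/lambda, where lambda = c/f
lambda = 343 / 500 = 0.686 m
N = 2 * 2.608 / 0.686 = 7.6035


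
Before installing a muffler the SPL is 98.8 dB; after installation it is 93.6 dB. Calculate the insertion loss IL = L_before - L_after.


Insertion loss = SPL without muffler - SPL with muffler
IL = 98.8 - 93.6 = 5.2 dB


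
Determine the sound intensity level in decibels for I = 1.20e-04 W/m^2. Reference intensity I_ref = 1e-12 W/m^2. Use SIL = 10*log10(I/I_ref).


I / I_ref = 1.20e-04 / 1e-12 = 1.2e+08
SIL = 10 * log10(1.2e+08) = 80.792 dB


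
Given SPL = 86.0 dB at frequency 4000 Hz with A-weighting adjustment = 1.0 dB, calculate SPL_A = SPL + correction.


A-weighting table: 4000 Hz -> 1.0 dB correction
SPL_A = SPL + correction = 86.0 + (1.0) = 87 dBA


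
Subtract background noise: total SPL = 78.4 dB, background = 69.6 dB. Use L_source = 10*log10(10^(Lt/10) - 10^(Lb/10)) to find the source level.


10^(78.4/10) = 6.91831e+07
10^(69.6/10) = 9.12011e+06
Difference = 6.91831e+07 - 9.12011e+06 = 6.0063e+07
L_source = 10*log10(6.0063e+07) = 77.786 dB


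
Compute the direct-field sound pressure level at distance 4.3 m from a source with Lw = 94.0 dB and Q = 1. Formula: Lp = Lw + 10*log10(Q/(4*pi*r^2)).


4*pi*r^2 = 4*pi*4.3^2 = 232.352 m^2
Q / (4*pi*r^2) = 1 / 232.352 = 0.00430381
Lp = 94.0 + 10*log10(0.00430381) = 70.339 dB


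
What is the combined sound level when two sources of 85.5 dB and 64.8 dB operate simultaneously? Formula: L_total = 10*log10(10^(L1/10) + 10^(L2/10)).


10^(85.5/10) = 3.54813e+08
10^(64.8/10) = 3.01995e+06
Sum = 3.54813e+08 + 3.01995e+06 = 3.57833e+08
L_total = 10*log10(3.57833e+08) = 85.537 dB


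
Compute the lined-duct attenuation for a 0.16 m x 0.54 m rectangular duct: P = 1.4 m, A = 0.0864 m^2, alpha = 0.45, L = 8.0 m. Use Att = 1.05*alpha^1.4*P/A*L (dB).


alpha^1.4 = 0.45^1.4 = 0.326962
Attenuation rate = 1.05 * alpha^1.4 * P / A
= 1.05 * 0.326962 * 1.4 / 0.0864 = 5.5629 dB/m
Total Att = 5.5629 * 8.0 = 44.503 dB


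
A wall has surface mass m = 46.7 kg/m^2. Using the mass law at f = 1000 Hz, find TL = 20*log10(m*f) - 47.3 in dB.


m * f = 46.7 * 1000 = 46700
20*log10(46700) = 93.3863 dB
TL = 93.3863 - 47.3 = 46.086 dB


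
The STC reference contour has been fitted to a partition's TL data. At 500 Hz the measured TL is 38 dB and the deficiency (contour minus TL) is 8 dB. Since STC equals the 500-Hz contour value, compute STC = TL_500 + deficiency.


By ASTM E413, STC = value of the fitted reference contour at 500 Hz.
Contour value at 500 Hz = TL_500 + deficiency = 38 + 8 = 46
STC = 46


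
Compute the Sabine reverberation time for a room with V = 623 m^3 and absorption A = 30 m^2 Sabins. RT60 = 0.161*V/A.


RT60 = 0.161 * 623 / 30 = 3.3434 s


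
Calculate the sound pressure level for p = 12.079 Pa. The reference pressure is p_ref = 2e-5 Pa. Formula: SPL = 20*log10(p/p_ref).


p / p_ref = 12.079 / 2e-5 = 603950
SPL = 20 * log10(603950) = 115.62 dB


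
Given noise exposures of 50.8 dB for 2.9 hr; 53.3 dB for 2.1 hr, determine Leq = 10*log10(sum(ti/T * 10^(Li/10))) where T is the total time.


T_total = 2.9 + 2.1 = 5.0 hr
(2.9/5.0) * 10^(50.8/10) = 69731.3
(2.1/5.0) * 10^(53.3/10) = 89794.4
Sum = 69731.3 + 89794.4 = 159526
Leq = 10*log10(159526) = 52.028 dB


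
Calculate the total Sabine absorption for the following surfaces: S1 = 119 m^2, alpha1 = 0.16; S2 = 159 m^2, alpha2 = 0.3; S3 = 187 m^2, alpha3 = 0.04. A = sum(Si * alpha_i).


119 * 0.16 = 19.04
159 * 0.3 = 47.7
187 * 0.04 = 7.48
A_total = 19.04 + 47.7 + 7.48 = 74.22 m^2


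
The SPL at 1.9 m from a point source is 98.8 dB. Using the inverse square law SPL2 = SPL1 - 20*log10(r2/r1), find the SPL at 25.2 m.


r2/r1 = 25.2/1.9 = 13.2632
Correction = 20*log10(13.2632) = 22.453 dB
SPL2 = 98.8 - 22.453 = 76.347 dB


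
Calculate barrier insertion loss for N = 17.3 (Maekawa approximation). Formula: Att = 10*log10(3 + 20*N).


3 + 20*N = 3 + 20*17.3 = 349
Att = 10*log10(349) = 25.428 dB


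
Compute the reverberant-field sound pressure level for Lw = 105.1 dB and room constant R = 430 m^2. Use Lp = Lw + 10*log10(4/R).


4/R = 4/430 = 0.00930233
Lp = 105.1 + 10*log10(0.00930233) = 84.786 dB


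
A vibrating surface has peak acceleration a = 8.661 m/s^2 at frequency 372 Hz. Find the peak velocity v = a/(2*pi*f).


omega = 2*pi*f = 2*pi*372 = 2337.34 rad/s
v = a / omega = 8.661 / 2337.34 = 0.0037055 m/s


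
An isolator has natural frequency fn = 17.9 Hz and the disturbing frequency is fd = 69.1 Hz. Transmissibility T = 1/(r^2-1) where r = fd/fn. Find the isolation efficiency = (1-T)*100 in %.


r = 69.1 / 17.9 = 3.86034
r^2 - 1 = 3.86034^2 - 1 = 13.9022
T = 1/13.9022 = 0.0719311
Efficiency = (1 - 0.0719311)*100 = 92.807 %


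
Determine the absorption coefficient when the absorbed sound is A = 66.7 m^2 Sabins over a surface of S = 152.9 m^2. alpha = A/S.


Absorption coefficient = absorbed power / incident power
alpha = A / S = 66.7 / 152.9 = 0.43623


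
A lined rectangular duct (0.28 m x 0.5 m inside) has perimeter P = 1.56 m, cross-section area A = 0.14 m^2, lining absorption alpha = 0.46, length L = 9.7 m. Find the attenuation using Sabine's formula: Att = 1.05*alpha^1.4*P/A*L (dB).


alpha^1.4 = 0.46^1.4 = 0.337179
Attenuation rate = 1.05 * alpha^1.4 * P / A
= 1.05 * 0.337179 * 1.56 / 0.14 = 3.94499 dB/m
Total Att = 3.94499 * 9.7 = 38.266 dB


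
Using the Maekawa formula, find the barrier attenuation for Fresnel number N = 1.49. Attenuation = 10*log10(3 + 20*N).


3 + 20*N = 3 + 20*1.49 = 32.8
Att = 10*log10(32.8) = 15.159 dB


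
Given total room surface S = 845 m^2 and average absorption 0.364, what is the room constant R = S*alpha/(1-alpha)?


R = 845 * 0.364 / (1 - 0.364) = 483.62 m^2


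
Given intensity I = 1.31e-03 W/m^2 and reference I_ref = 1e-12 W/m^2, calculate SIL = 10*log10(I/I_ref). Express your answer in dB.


I / I_ref = 1.31e-03 / 1e-12 = 1.31e+09
SIL = 10 * log10(1.31e+09) = 91.173 dB


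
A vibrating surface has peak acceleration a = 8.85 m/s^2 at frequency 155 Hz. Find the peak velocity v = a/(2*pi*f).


omega = 2*pi*f = 2*pi*155 = 973.894 rad/s
v = a / omega = 8.85 / 973.894 = 0.0090872 m/s


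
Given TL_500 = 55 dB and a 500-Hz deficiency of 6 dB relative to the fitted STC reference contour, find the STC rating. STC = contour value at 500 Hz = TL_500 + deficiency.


By ASTM E413, STC = value of the fitted reference contour at 500 Hz.
Contour value at 500 Hz = TL_500 + deficiency = 55 + 6 = 61
STC = 61


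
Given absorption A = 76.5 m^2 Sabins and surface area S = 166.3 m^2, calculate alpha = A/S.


Absorption coefficient = absorbed power / incident power
alpha = A / S = 76.5 / 166.3 = 0.46001


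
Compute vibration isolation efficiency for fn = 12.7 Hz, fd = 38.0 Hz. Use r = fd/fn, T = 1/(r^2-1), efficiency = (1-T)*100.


r = 38.0 / 12.7 = 2.99213
r^2 - 1 = 2.99213^2 - 1 = 7.95284
T = 1/7.95284 = 0.125741
Efficiency = (1 - 0.125741)*100 = 87.426 %


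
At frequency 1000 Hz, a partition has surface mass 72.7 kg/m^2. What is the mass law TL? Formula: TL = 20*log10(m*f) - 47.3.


m * f = 72.7 * 1000 = 72700
20*log10(72700) = 97.2307 dB
TL = 97.2307 - 47.3 = 49.931 dB


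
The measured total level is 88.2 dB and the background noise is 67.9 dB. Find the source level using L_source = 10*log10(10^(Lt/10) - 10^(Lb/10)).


10^(88.2/10) = 6.60693e+08
10^(67.9/10) = 6.16595e+06
Difference = 6.60693e+08 - 6.16595e+06 = 6.54527e+08
L_source = 10*log10(6.54527e+08) = 88.159 dB


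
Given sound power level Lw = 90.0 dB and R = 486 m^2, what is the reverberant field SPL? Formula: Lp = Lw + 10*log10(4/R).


4/R = 4/486 = 0.00823045
Lp = 90.0 + 10*log10(0.00823045) = 69.154 dB


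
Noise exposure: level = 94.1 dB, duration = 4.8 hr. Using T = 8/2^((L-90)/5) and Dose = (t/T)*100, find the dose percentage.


T_allowed = 8 / 2^((94.1 - 90)/5) = 4.53154 hr
Dose = 4.8 / 4.53154 * 100 = 105.92 %


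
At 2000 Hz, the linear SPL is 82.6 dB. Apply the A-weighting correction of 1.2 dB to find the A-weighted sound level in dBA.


A-weighting table: 2000 Hz -> 1.2 dB correction
SPL_A = SPL + correction = 82.6 + (1.2) = 83.8 dBA


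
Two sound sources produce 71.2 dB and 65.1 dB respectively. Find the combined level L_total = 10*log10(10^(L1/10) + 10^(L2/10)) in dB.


10^(71.2/10) = 1.31826e+07
10^(65.1/10) = 3.23594e+06
Sum = 1.31826e+07 + 3.23594e+06 = 1.64185e+07
L_total = 10*log10(1.64185e+07) = 72.153 dB


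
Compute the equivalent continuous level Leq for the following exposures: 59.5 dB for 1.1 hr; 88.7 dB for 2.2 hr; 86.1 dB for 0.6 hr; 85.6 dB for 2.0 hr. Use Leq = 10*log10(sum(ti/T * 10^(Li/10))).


T_total = 1.1 + 2.2 + 0.6 + 2.0 = 5.9 hr
(1.1/5.9) * 10^(59.5/10) = 166165
(2.2/5.9) * 10^(88.7/10) = 2.76421e+08
(0.6/5.9) * 10^(86.1/10) = 4.14285e+07
(2.0/5.9) * 10^(85.6/10) = 1.23077e+08
Sum = 166165 + 2.76421e+08 + 4.14285e+07 + 1.23077e+08 = 4.41093e+08
Leq = 10*log10(4.41093e+08) = 86.445 dB


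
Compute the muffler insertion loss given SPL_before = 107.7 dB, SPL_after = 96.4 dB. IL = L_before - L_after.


Insertion loss = SPL without muffler - SPL with muffler
IL = 107.7 - 96.4 = 11.3 dB


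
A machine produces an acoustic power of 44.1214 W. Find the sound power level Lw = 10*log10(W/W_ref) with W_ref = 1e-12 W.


W / W_ref = 44.1214 / 1e-12 = 4.41214e+13
Lw = 10 * log10(4.41214e+13) = 136.45 dB


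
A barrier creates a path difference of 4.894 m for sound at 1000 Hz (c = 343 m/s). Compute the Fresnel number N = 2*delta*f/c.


N = 2*delta*f/c = 2*delta/lambda, where lambda = c/f
lambda = 343 / 1000 = 0.343 m
N = 2 * 4.894 / 0.343 = 28.536


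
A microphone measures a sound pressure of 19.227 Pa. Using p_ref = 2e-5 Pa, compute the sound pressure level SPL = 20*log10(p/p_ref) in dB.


p / p_ref = 19.227 / 2e-5 = 961350
SPL = 20 * log10(961350) = 119.66 dB


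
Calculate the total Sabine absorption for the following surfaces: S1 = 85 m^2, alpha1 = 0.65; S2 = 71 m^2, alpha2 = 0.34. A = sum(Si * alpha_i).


85 * 0.65 = 55.25
71 * 0.34 = 24.14
A_total = 55.25 + 24.14 = 79.39 m^2


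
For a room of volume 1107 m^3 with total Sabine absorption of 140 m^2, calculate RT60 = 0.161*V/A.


RT60 = 0.161 * 1107 / 140 = 1.2731 s


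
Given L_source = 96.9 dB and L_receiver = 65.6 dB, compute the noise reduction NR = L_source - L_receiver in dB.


NR = L_source - L_receiver (difference between source and receiving room levels)
NR = 96.9 - 65.6 = 31.3 dB


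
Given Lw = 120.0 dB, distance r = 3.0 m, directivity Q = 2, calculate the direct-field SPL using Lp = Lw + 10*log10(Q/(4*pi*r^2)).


4*pi*r^2 = 4*pi*3.0^2 = 113.097 m^2
Q / (4*pi*r^2) = 2 / 113.097 = 0.0176839
Lp = 120.0 + 10*log10(0.0176839) = 102.48 dB


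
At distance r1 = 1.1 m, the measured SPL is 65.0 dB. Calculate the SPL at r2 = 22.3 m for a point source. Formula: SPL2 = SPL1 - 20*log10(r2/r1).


r2/r1 = 22.3/1.1 = 20.2727
Correction = 20*log10(20.2727) = 26.1382 dB
SPL2 = 65.0 - 26.1382 = 38.862 dB


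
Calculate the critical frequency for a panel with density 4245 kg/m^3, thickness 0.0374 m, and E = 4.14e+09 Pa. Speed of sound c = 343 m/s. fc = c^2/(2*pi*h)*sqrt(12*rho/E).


12*rho/E = 12*4245/4.14e+09 = 1.23043e-05
sqrt(12*rho/E) = sqrt(1.23043e-05) = 0.00350775
c^2/(2*pi*h) = 343^2/(2*pi*0.0374) = 500653
fc = 500653 * 0.00350775 = 1756.2 Hz


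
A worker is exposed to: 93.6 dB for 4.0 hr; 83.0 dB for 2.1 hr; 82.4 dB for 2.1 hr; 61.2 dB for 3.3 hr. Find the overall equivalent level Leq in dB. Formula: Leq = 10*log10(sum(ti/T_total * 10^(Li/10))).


T_total = 4.0 + 2.1 + 2.1 + 3.3 = 11.5 hr
(4.0/11.5) * 10^(93.6/10) = 7.96824e+08
(2.1/11.5) * 10^(83.0/10) = 3.64352e+07
(2.1/11.5) * 10^(82.4/10) = 3.17338e+07
(3.3/11.5) * 10^(61.2/10) = 378282
Sum = 7.96824e+08 + 3.64352e+07 + 3.17338e+07 + 378282 = 8.65371e+08
Leq = 10*log10(8.65371e+08) = 89.372 dB


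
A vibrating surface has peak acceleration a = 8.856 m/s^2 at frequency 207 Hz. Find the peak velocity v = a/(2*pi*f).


omega = 2*pi*f = 2*pi*207 = 1300.62 rad/s
v = a / omega = 8.856 / 1300.62 = 0.0068091 m/s


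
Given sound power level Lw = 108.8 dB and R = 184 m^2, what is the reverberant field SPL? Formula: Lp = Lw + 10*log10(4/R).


4/R = 4/184 = 0.0217391
Lp = 108.8 + 10*log10(0.0217391) = 92.172 dB


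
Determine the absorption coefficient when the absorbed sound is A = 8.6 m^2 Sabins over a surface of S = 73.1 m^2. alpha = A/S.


Absorption coefficient = absorbed power / incident power
alpha = A / S = 8.6 / 73.1 = 0.11765


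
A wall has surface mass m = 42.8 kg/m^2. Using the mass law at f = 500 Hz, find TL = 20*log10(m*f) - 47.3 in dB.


m * f = 42.8 * 500 = 21400
20*log10(21400) = 86.6083 dB
TL = 86.6083 - 47.3 = 39.308 dB


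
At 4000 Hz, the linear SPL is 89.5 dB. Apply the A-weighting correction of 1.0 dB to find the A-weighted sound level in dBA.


A-weighting table: 4000 Hz -> 1.0 dB correction
SPL_A = SPL + correction = 89.5 + (1.0) = 90.5 dBA


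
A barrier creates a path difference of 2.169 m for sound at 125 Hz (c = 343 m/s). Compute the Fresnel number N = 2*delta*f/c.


N = 2*delta*f/c = 2*delta/lambda, where lambda = c/f
lambda = 343 / 125 = 2.744 m
N = 2 * 2.169 / 2.744 = 1.5809


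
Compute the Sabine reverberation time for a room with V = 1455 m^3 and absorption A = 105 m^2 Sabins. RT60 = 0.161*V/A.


RT60 = 0.161 * 1455 / 105 = 2.231 s
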